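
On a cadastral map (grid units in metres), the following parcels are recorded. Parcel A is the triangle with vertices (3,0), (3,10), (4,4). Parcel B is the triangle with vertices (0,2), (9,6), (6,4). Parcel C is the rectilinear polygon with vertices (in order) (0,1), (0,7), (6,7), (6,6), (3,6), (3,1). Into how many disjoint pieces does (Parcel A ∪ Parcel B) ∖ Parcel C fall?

2

(Parcel A ∪ Parcel B) ∖ Parcel C splits into 2 disjoint pieces (area 5.8314, area 0.75).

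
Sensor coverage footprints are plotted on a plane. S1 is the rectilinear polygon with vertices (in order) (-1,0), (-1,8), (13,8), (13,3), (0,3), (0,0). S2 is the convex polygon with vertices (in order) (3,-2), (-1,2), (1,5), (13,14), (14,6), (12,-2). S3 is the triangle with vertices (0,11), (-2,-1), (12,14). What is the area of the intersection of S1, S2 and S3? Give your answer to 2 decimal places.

11.83

The intersection is the polygon with vertices (0,3), (0,1.143), (-0.069,1.069), (-1,2), (1,5), (5,8), (6.4,8), (1.733,3).
By the shoelace formula its area is 11.83.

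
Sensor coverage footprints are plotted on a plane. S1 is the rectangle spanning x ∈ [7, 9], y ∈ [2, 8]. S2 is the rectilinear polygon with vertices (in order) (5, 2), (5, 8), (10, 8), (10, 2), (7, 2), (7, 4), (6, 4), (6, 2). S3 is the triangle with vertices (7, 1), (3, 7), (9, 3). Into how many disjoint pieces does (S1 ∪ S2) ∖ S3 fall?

2

(S1 ∪ S2) ∖ S3 splits into 2 disjoint pieces (area 21.1667, area 1.25).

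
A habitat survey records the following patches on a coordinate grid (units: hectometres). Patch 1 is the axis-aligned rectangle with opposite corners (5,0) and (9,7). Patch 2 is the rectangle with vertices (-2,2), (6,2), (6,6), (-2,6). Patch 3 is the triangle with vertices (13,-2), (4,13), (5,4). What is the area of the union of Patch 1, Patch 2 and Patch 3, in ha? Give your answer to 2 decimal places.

By inclusion–exclusion:
Individual areas: |Patch 1| = 28, |Patch 2| = 32, |Patch 3| = 33.
|Patch 1∩Patch 2|: x∈[5,6], y∈[2,6] → 1·4 = 4.
|Patch 1∩Patch 3| = 16.3667.
|Patch 2∩Patch 3| = 2.5972.
|Patch 1∩Patch 2∩Patch 3| = 2.375.
|Patch 1 ∪ Patch 2 ∪ Patch 3| = 93 − 22.9639 + 2.375 = 72.41.

72.41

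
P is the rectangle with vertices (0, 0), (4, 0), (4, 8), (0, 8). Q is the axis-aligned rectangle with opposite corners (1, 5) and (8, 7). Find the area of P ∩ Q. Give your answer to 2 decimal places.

|P∩Q|: x∈[1,4], y∈[5,7] → 3·2 = 6.

6.00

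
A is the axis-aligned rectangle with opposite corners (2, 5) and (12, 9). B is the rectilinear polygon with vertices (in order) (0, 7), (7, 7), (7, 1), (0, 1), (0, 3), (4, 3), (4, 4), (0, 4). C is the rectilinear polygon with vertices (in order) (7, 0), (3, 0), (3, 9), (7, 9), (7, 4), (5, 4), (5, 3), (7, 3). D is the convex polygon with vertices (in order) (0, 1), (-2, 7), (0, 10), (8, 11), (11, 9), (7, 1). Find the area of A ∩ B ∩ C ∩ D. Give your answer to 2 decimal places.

The intersection is the polygon with vertices (7,5), (3,5), (3,7), (7,7).
By the shoelace formula its area is 8.00.

8.00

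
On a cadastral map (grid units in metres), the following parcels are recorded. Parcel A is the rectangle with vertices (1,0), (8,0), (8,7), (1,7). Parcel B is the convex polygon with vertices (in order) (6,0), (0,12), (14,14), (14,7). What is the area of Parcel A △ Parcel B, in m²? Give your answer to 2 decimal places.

118.00

|Parcel A| = 49, |Parcel B| = 118, |Parcel A∩Parcel B| = 24.5.
|Parcel A △ Parcel B| = |Parcel A| + |Parcel B| − 2·|Parcel A∩Parcel B| = 49 + 118 − 49 = 118.00.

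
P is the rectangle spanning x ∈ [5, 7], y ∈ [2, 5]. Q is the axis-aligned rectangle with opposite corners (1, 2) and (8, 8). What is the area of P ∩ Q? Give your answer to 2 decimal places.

|P∩Q|: x∈[5,7], y∈[2,5] → 2·3 = 6.

6.00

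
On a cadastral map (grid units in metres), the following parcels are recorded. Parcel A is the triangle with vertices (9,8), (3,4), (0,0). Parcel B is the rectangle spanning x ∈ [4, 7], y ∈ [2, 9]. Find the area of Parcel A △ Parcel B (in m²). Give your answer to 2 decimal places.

22.33

|Parcel A| = 6, |Parcel B| = 21, |Parcel A∩Parcel B| = 2.3333.
|Parcel A △ Parcel B| = |Parcel A| + |Parcel B| − 2·|Parcel A∩Parcel B| = 6 + 21 − 4.6667 = 22.33.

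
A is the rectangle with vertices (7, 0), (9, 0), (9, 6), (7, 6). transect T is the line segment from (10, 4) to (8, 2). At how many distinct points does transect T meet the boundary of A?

1

The segment meets the boundary at (9,3).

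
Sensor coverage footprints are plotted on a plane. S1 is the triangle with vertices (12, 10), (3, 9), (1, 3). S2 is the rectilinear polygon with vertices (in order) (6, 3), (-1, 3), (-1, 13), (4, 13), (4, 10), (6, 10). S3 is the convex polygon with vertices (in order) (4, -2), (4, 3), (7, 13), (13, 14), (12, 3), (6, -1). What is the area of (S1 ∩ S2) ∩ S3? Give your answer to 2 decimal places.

2.23

The region (S1 ∩ S2) ∩ S3 is the polygon with vertices (6,9.333), (6,6.182), (4.708,5.36), (5.897,9.322).
By the shoelace formula its area is 2.23.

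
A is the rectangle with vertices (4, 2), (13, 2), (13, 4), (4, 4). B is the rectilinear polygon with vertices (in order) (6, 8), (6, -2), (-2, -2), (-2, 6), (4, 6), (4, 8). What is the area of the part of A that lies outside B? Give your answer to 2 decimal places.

|A| = 18, |A∩B| = 4.
|A ∖ B| = |A| − |A∩B| = 18 − 4 = 14.00.

14.00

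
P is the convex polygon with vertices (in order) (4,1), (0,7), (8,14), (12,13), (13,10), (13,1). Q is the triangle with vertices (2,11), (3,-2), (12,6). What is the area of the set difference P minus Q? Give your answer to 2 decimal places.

|P| = 124.5, |P∩Q| = 54.1486.
|P ∖ Q| = |P| − |P∩Q| = 124.5 − 54.1486 = 70.35.

70.35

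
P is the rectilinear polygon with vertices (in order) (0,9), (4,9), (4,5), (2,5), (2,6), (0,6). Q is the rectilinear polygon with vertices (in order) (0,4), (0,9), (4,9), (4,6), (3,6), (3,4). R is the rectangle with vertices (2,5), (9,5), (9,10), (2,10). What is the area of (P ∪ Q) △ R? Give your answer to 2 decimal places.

38.00

|P ∪ Q| = 19.
|(P ∪ Q) ∩ R| = 8.
|(P ∪ Q) △ R| = 19 + 35 − 16 = 38.00.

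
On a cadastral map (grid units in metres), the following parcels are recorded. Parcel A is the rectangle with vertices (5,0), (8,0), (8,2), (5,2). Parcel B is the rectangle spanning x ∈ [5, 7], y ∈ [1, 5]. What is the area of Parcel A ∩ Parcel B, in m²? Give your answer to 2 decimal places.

2.00

|Parcel A∩Parcel B|: x∈[5,7], y∈[1,2] → 2·1 = 2.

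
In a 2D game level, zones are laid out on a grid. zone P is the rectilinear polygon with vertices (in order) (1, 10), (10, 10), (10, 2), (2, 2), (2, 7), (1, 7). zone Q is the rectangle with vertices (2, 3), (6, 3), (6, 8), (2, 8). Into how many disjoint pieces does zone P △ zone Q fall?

zone P △ zone Q is a single connected region.

1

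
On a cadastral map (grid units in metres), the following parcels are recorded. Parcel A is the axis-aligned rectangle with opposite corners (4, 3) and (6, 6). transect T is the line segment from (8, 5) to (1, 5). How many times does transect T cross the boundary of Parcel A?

The segment meets the boundary at (4,5), (6,5).

2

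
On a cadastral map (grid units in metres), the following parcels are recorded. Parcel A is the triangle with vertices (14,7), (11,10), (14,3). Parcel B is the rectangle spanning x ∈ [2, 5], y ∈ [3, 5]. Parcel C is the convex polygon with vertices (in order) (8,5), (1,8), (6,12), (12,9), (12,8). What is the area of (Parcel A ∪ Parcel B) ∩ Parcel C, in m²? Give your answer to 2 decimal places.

0.47

The region (Parcel A ∪ Parcel B) ∩ Parcel C is the polygon with vertices (11.273,9.364), (12,9), (12,8), (11.892,7.919).
By the shoelace formula its area is 0.47.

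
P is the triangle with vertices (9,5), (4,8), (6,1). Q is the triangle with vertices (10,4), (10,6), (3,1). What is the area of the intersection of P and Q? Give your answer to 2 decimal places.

3.03

The intersection is the polygon with vertices (9,5), (7.421,2.895), (5.673,2.146), (5.492,2.78), (8.783,5.13).
By the shoelace formula its area is 3.03.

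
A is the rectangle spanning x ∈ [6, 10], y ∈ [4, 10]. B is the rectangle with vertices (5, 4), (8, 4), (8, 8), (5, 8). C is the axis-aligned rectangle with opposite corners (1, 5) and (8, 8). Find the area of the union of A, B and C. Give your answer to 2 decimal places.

40.00

By inclusion–exclusion:
Individual areas: |A| = 24, |B| = 12, |C| = 21.
|A∩B|: x∈[6,8], y∈[4,8] → 2·4 = 8.
|A∩C|: x∈[6,8], y∈[5,8] → 2·3 = 6.
|B∩C|: x∈[5,8], y∈[5,8] → 3·3 = 9.
|A∩B∩C| = 6.
|A ∪ B ∪ C| = 57 − 23 + 6 = 40.00.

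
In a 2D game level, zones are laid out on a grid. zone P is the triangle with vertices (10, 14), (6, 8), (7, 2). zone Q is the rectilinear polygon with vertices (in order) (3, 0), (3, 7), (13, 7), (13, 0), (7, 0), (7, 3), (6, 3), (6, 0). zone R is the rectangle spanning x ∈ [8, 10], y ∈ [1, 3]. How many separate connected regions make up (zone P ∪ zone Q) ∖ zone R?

(zone P ∪ zone Q) ∖ zone R is a single connected region.

1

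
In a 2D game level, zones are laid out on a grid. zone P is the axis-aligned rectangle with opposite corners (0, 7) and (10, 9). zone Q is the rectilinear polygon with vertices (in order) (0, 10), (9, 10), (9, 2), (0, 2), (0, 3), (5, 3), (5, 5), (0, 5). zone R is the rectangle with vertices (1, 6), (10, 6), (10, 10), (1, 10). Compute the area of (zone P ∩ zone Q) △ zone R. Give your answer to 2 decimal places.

22.00

|zone P ∩ zone Q| = 18.
|(zone P ∩ zone Q) ∩ zone R| = 16.
|(zone P ∩ zone Q) △ zone R| = 18 + 36 − 32 = 22.00.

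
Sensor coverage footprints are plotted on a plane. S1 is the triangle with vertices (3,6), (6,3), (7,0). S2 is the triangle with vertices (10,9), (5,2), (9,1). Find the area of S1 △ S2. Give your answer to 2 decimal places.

17.80

|S1| = 3, |S2| = 16.5, |S1∩S2| = 0.8482.
|S1 △ S2| = |S1| + |S2| − 2·|S1∩S2| = 3 + 16.5 − 1.6963 = 17.80.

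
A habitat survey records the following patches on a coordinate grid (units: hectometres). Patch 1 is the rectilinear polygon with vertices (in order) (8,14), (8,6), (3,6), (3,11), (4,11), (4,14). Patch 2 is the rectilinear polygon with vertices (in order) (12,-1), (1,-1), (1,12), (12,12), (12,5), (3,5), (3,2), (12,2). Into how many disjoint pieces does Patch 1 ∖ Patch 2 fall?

1

Patch 1 ∖ Patch 2 is a single connected region.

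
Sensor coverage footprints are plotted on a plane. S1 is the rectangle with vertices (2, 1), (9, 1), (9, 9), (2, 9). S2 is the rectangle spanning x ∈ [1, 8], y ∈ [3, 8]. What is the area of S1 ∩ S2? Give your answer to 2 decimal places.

|S1∩S2|: x∈[2,8], y∈[3,8] → 6·5 = 30.

30.00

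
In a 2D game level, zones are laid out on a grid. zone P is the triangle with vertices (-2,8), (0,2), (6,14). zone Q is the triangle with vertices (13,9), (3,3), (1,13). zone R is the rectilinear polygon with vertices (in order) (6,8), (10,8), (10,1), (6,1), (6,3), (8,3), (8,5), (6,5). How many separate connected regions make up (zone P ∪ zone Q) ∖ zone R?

(zone P ∪ zone Q) ∖ zone R is a single connected region.

1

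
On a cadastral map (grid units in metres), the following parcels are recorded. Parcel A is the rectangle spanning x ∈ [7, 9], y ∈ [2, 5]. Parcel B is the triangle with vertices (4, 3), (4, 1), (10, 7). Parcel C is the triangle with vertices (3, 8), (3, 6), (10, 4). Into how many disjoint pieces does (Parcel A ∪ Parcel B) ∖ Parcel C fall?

(Parcel A ∪ Parcel B) ∖ Parcel C splits into 3 disjoint pieces (area 0.1607, area 9.6321, area 0.771).

3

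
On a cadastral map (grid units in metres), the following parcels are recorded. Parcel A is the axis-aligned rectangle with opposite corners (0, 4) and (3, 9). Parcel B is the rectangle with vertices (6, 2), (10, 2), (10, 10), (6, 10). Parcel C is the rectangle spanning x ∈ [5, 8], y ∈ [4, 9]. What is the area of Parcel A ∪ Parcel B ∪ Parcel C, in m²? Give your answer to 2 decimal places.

By inclusion–exclusion:
Individual areas: |Parcel A| = 15, |Parcel B| = 32, |Parcel C| = 15.
|Parcel A∩Parcel B| = 0 (no overlap).
|Parcel A∩Parcel C| = 0 (no overlap).
|Parcel B∩Parcel C|: x∈[6,8], y∈[4,9] → 2·5 = 10.
|Parcel A∩Parcel B∩Parcel C| = 0.
|Parcel A ∪ Parcel B ∪ Parcel C| = 62 − 10 + 0 = 52.00.

52.00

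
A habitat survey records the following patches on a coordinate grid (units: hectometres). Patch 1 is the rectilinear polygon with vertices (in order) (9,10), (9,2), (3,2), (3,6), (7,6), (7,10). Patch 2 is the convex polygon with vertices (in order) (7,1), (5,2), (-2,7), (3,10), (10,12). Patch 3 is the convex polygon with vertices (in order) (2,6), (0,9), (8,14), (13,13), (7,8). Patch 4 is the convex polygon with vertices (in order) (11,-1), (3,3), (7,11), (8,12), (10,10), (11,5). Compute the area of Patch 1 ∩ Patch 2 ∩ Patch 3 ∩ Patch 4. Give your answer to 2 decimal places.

The intersection is the polygon with vertices (9,10), (9,9.667), (7,8), (7,10).
By the shoelace formula its area is 2.33.

2.33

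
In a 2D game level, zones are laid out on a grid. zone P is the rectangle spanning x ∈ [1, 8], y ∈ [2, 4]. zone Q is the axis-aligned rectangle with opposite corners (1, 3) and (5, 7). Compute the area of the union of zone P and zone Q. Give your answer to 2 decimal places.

By inclusion–exclusion:
Individual areas: |zone P| = 14, |zone Q| = 16.
|zone P∩zone Q|: x∈[1,5], y∈[3,4] → 4·1 = 4.
|zone P ∪ zone Q| = 30 − 4 = 26.00.

26.00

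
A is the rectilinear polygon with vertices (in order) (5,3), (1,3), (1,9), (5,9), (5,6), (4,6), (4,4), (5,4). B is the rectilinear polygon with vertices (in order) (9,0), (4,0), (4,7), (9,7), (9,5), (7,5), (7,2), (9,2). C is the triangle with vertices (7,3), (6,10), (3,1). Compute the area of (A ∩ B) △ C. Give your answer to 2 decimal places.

14.67

|A ∩ B| = 2.
|(A ∩ B) ∩ C| = 1.1667.
|(A ∩ B) △ C| = 2 + 15 − 2.3333 = 14.67.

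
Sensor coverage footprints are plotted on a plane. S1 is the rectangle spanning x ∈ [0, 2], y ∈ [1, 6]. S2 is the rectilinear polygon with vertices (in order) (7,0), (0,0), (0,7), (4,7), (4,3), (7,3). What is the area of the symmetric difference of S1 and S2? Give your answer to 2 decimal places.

27.00

|S1| = 10, |S2| = 37, |S1∩S2| = 10.
|S1 △ S2| = |S1| + |S2| − 2·|S1∩S2| = 10 + 37 − 20 = 27.00.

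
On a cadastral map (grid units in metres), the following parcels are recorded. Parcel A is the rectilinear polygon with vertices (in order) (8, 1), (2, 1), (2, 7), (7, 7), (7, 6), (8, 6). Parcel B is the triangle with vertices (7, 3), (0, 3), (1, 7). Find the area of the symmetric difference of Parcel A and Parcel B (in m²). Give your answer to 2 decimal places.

|Parcel A| = 35, |Parcel B| = 14, |Parcel A∩Parcel B| = 8.3333.
|Parcel A △ Parcel B| = |Parcel A| + |Parcel B| − 2·|Parcel A∩Parcel B| = 35 + 14 − 16.6667 = 32.33.

32.33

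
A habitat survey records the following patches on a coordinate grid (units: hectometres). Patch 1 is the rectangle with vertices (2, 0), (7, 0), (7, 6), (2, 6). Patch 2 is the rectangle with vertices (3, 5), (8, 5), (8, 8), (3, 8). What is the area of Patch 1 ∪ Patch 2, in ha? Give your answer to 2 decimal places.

By inclusion–exclusion:
Individual areas: |Patch 1| = 30, |Patch 2| = 15.
|Patch 1∩Patch 2|: x∈[3,7], y∈[5,6] → 4·1 = 4.
|Patch 1 ∪ Patch 2| = 45 − 4 = 41.00.

41.00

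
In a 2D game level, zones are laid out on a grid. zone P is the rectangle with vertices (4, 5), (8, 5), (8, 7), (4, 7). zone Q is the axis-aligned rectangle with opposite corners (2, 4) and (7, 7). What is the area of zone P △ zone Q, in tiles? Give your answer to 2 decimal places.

|zone P∩zone Q|: x∈[4,7], y∈[5,7] → 3·2 = 6.
|zone P △ zone Q| = |zone P| + |zone Q| − 2·|zone P∩zone Q| = 8 + 15 − 12 = 11.00.

11.00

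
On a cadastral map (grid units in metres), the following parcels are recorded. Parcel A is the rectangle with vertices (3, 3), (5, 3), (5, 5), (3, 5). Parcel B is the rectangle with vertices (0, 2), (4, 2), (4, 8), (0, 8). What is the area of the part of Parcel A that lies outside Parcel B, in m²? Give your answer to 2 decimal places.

2.00

|Parcel A∩Parcel B|: x∈[3,4], y∈[3,5] → 1·2 = 2.
|Parcel A| = 4.
|Parcel A ∖ Parcel B| = |Parcel A| − |Parcel A∩Parcel B| = 4 − 2 = 2.00.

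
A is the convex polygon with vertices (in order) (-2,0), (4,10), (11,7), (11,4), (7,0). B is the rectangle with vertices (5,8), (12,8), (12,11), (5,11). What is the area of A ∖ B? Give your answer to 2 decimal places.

|A| = 81.5, |A∩B| = 2.881.
|A ∖ B| = |A| − |A∩B| = 81.5 − 2.881 = 78.62.

78.62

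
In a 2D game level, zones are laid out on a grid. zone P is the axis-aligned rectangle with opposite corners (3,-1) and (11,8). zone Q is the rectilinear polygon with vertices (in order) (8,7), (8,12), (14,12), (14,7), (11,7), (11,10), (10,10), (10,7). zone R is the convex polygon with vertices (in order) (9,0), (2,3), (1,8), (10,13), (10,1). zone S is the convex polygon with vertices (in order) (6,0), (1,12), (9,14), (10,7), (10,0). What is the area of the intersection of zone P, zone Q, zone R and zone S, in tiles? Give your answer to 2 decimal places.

The intersection is the polygon with vertices (8,7), (8,8), (9.857,8), (10,7).
By the shoelace formula its area is 1.93.

1.93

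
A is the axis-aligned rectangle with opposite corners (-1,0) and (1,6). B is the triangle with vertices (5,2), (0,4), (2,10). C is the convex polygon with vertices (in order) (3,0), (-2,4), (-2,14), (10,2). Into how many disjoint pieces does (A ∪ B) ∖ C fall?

(A ∪ B) ∖ C is a single connected region.

1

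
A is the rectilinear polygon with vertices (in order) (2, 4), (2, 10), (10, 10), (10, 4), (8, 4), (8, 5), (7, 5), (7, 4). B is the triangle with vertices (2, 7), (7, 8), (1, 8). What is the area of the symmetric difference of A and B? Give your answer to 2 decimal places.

|A| = 47, |B| = 3, |A∩B| = 2.5.
|A △ B| = |A| + |B| − 2·|A∩B| = 47 + 3 − 5 = 45.00.

45.00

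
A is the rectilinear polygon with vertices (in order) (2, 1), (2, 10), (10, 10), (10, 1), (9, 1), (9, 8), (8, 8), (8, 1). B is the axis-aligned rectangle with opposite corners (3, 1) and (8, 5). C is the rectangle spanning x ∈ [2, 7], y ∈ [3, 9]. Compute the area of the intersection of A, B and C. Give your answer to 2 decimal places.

8.00

The intersection is the polygon with vertices (3,5), (7,5), (7,3), (3,3).
By the shoelace formula its area is 8.00.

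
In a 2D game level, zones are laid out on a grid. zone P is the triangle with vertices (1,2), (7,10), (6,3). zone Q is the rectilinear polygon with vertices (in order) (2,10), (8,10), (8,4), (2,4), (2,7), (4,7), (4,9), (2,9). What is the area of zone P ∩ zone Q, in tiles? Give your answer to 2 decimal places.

The intersection is the polygon with vertices (7,10), (6.143,4), (2.5,4).
By the shoelace formula its area is 10.93.

10.93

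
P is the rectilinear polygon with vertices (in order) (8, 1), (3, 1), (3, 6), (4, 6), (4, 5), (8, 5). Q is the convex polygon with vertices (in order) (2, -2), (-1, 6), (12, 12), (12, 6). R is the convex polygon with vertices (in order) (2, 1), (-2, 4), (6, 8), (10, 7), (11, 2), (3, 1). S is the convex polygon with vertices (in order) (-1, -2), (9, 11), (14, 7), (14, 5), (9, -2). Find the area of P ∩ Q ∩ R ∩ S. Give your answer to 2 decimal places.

The intersection is the polygon with vertices (8,5), (8,2.8), (6.259,1.407), (3,1), (3,3.2), (4.385,5).
By the shoelace formula its area is 16.17.

16.17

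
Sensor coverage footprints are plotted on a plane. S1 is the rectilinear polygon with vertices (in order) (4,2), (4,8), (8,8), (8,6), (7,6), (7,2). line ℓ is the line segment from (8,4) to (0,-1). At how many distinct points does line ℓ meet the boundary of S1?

2

The segment meets the boundary at (4.8,2), (7,3.375).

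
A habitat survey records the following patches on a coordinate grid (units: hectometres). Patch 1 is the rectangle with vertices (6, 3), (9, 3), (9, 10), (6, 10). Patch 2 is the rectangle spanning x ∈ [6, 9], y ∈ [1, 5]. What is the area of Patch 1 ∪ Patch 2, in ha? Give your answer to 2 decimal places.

By inclusion–exclusion:
Individual areas: |Patch 1| = 21, |Patch 2| = 12.
|Patch 1∩Patch 2|: x∈[6,9], y∈[3,5] → 3·2 = 6.
|Patch 1 ∪ Patch 2| = 33 − 6 = 27.00.

27.00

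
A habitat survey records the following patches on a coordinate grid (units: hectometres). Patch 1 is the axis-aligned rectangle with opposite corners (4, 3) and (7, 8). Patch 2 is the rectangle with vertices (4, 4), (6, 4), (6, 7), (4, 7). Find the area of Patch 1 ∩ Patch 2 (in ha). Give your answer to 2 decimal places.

|Patch 1∩Patch 2|: x∈[4,6], y∈[4,7] → 2·3 = 6.

6.00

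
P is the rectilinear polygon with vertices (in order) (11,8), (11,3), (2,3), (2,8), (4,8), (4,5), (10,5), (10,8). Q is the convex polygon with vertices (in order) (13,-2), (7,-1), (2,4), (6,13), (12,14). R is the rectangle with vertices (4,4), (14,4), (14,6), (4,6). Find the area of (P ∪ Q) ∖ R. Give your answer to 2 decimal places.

|P ∪ Q| = 126.5556.
|(P ∪ Q) ∩ R| = 17.125.
|(P ∪ Q) ∖ R| = 126.5556 − 17.125 = 109.43.

109.43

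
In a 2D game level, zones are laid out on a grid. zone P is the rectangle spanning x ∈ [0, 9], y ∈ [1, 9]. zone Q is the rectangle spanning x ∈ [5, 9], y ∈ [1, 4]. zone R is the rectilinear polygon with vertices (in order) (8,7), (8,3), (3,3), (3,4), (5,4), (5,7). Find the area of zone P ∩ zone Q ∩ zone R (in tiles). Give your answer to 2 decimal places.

The intersection is the polygon with vertices (5,4), (8,4), (8,3), (5,3).
By the shoelace formula its area is 3.00.

3.00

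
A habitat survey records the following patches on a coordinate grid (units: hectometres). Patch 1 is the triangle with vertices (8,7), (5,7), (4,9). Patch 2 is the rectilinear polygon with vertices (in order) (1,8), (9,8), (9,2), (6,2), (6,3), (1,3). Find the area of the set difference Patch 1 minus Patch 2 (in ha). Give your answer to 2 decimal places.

|Patch 1| = 3, |Patch 1∩Patch 2| = 2.25.
|Patch 1 ∖ Patch 2| = |Patch 1| − |Patch 1∩Patch 2| = 3 − 2.25 = 0.75.

0.75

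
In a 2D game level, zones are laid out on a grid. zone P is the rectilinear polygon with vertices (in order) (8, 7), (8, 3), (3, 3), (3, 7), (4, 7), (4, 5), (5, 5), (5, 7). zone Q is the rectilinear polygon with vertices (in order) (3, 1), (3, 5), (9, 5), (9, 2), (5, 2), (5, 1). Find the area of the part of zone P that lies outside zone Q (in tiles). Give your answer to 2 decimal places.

|zone P| = 18, |zone P∩zone Q| = 10.
|zone P ∖ zone Q| = |zone P| − |zone P∩zone Q| = 18 − 10 = 8.00.

8.00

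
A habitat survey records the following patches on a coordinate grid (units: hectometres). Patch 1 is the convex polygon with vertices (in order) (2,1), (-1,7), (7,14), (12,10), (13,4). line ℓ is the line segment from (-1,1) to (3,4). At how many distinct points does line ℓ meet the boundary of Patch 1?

1

The segment meets the boundary at (1.182,2.636).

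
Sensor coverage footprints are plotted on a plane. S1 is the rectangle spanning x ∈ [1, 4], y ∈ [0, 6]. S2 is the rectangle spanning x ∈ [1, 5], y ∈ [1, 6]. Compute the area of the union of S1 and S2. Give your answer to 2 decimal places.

23.00

By inclusion–exclusion:
Individual areas: |S1| = 18, |S2| = 20.
|S1∩S2|: x∈[1,4], y∈[1,6] → 3·5 = 15.
|S1 ∪ S2| = 38 − 15 = 23.00.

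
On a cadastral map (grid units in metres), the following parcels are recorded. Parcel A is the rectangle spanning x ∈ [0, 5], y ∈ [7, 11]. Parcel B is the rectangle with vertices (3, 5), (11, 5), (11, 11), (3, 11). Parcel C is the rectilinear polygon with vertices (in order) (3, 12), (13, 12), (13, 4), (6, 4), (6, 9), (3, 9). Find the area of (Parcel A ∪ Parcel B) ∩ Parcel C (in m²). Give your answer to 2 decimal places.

36.00

The region (Parcel A ∪ Parcel B) ∩ Parcel C is the polygon with vertices (11,11), (11,5), (6,5), (6,9), (3,9), (3,11), (5,11).
By the shoelace formula its area is 36.00.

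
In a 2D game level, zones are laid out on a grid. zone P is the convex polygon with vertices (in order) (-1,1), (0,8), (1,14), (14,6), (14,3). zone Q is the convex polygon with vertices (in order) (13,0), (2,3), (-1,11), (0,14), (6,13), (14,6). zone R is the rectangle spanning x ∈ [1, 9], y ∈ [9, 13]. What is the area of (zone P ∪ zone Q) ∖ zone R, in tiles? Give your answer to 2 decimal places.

117.12

|zone P ∪ zone Q| = 145.1794.
|(zone P ∪ zone Q) ∩ zone R| = 28.0625.
|(zone P ∪ zone Q) ∖ zone R| = 145.1794 − 28.0625 = 117.12.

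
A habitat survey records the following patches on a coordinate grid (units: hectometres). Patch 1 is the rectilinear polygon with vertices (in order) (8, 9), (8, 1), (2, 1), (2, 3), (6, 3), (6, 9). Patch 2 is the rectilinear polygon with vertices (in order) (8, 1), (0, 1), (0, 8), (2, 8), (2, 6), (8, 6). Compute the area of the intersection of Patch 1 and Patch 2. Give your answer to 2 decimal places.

The intersection is the polygon with vertices (8,1), (2,1), (2,3), (6,3), (6,6), (8,6).
By the shoelace formula its area is 18.00.

18.00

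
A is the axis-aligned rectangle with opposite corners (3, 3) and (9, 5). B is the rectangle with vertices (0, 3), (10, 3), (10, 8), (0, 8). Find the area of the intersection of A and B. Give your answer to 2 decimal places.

|A∩B|: x∈[3,9], y∈[3,5] → 6·2 = 12.

12.00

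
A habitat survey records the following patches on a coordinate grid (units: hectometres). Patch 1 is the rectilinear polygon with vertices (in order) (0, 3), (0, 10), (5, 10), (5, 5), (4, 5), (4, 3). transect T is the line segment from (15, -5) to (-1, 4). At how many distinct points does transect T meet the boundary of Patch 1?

2

The segment meets the boundary at (0,3.438), (0.778,3).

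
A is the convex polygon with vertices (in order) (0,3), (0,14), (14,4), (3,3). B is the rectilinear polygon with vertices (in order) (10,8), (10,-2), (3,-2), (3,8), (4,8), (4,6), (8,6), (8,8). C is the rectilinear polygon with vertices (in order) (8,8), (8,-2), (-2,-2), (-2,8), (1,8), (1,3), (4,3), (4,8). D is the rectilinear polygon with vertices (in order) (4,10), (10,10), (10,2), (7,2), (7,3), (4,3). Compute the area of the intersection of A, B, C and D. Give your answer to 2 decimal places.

10.91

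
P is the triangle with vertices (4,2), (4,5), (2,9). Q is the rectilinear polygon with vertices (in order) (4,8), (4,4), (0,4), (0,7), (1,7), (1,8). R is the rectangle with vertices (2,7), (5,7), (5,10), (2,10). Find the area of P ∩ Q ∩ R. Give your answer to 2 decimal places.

0.32

The intersection is the polygon with vertices (2.286,8), (2.5,8), (3,7), (2.571,7).
By the shoelace formula its area is 0.32.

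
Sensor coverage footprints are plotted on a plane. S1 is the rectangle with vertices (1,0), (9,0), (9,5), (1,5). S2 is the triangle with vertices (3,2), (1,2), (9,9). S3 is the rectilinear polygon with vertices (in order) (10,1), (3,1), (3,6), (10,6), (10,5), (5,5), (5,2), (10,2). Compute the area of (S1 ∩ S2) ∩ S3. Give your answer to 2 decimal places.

|S1 ∩ S2| = 4.7143.
|(S1 ∩ S2) ∩ S3| = 2.77.

2.77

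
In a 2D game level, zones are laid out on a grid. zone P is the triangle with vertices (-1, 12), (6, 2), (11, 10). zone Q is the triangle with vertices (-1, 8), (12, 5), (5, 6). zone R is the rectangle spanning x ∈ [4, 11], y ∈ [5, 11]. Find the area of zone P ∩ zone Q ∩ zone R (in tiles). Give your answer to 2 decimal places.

The intersection is the polygon with vertices (8.395,5.832), (8.213,5.541), (5,6), (4,6.333), (4,6.846).
By the shoelace formula its area is 2.12.

2.12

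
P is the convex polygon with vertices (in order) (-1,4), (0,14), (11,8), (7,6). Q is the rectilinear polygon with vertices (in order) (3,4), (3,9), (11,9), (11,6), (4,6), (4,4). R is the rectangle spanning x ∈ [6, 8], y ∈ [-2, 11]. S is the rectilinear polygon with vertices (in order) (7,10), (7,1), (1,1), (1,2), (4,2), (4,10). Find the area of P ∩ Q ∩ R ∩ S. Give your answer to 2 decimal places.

3.00

The intersection is the polygon with vertices (6,6), (6,9), (7,9), (7,6).
By the shoelace formula its area is 3.00.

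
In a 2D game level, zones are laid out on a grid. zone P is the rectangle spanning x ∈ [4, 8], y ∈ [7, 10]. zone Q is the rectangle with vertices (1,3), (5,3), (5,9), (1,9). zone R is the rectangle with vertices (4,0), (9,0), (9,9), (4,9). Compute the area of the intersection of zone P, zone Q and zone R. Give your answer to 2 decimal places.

The intersection is the polygon with vertices (4,9), (5,9), (5,7), (4,7).
By the shoelace formula its area is 2.00.

2.00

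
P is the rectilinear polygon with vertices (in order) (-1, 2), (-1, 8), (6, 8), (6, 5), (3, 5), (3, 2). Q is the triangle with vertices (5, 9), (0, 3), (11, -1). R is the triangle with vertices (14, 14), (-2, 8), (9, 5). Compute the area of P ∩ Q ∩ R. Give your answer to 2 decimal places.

4.37

The intersection is the polygon with vertices (6,7.333), (6,5.818), (3.025,6.63), (4.167,8), (5.6,8).
By the shoelace formula its area is 4.37.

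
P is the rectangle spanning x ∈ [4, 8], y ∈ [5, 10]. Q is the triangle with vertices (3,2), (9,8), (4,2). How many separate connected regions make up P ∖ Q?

2

P ∖ Q splits into 2 disjoint pieces (area 1.35, area 18).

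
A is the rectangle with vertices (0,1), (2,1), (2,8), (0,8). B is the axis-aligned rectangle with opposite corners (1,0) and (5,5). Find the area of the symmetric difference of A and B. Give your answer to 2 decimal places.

|A∩B|: x∈[1,2], y∈[1,5] → 1·4 = 4.
|A △ B| = |A| + |B| − 2·|A∩B| = 14 + 20 − 8 = 26.00.

26.00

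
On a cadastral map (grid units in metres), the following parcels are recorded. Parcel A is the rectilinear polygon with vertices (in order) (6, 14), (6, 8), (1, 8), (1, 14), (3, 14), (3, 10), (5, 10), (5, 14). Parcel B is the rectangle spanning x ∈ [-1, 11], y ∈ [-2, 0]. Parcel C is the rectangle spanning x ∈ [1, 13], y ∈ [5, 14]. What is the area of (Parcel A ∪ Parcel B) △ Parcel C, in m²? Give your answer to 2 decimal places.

|Parcel A ∪ Parcel B| = 46.
|(Parcel A ∪ Parcel B) ∩ Parcel C| = 22.
|(Parcel A ∪ Parcel B) △ Parcel C| = 46 + 108 − 44 = 110.00.

110.00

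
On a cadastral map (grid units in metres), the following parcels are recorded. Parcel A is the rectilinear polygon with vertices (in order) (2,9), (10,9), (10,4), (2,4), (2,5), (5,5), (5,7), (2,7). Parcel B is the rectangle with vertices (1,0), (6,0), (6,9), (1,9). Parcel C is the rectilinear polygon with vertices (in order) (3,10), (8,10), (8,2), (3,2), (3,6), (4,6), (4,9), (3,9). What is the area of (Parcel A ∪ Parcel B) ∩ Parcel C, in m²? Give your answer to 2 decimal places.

28.00

|Parcel A ∪ Parcel B| = 65.
|(Parcel A ∪ Parcel B) ∩ Parcel C| = 28.00.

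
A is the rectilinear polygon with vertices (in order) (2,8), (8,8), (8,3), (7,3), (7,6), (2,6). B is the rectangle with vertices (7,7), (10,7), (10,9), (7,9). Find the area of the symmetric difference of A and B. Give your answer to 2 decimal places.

|A| = 15, |B| = 6, |A∩B| = 1.
|A △ B| = |A| + |B| − 2·|A∩B| = 15 + 6 − 2 = 19.00.

19.00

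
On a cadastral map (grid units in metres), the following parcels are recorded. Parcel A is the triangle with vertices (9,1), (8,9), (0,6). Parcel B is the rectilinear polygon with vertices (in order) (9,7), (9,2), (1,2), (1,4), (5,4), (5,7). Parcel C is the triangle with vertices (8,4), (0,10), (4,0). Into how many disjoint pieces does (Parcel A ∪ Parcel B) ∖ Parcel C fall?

(Parcel A ∪ Parcel B) ∖ Parcel C splits into 3 disjoint pieces (area 19.1986, area 3.6, area 1.3317).

3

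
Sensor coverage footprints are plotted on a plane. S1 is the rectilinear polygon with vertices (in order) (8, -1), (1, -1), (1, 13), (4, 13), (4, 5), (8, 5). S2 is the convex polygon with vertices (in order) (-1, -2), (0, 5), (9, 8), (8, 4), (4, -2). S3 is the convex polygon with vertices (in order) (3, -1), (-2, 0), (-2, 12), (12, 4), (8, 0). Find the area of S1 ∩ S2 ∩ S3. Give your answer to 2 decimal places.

The intersection is the polygon with vertices (1,5.333), (4,6.333), (4,5), (8,5), (8,4), (4.923,-0.615), (3,-1), (1,-0.6).
By the shoelace formula its area is 35.45.

35.45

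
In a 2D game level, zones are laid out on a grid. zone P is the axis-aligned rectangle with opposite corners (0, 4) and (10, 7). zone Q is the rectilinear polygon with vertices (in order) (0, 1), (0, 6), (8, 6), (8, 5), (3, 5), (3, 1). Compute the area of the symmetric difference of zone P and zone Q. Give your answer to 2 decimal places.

|zone P| = 30, |zone Q| = 20, |zone P∩zone Q| = 11.
|zone P △ zone Q| = |zone P| + |zone Q| − 2·|zone P∩zone Q| = 30 + 20 − 22 = 28.00.

28.00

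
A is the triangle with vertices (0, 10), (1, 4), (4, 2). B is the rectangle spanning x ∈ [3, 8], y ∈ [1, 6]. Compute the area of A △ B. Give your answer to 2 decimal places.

31.67

|A| = 8, |B| = 25, |A∩B| = 0.6667.
|A △ B| = |A| + |B| − 2·|A∩B| = 8 + 25 − 1.3333 = 31.67.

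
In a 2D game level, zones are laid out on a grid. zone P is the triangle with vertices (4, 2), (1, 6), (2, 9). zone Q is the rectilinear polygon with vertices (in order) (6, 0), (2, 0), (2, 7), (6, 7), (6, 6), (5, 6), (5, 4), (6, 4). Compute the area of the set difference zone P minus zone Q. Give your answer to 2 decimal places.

|zone P| = 6.5, |zone P∩zone Q| = 3.7619.
|zone P ∖ zone Q| = |zone P| − |zone P∩zone Q| = 6.5 − 3.7619 = 2.74.

2.74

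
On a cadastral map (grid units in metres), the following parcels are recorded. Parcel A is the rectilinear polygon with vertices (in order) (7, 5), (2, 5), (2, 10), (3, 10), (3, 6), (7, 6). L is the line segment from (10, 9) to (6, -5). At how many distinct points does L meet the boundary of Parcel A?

0

The segment lies entirely outside Parcel A and never meets its boundary.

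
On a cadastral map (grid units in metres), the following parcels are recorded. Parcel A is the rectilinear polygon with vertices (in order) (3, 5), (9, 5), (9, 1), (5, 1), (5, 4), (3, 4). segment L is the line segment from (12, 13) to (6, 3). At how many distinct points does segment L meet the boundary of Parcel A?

1

The segment meets the boundary at (7.2,5).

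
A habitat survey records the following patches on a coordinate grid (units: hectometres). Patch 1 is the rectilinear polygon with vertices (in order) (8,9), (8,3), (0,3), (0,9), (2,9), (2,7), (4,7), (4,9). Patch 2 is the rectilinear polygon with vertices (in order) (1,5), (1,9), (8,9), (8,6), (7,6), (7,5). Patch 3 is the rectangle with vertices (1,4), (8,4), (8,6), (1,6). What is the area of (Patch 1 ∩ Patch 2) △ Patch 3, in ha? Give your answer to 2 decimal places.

25.00

|Patch 1 ∩ Patch 2| = 23.
|(Patch 1 ∩ Patch 2) ∩ Patch 3| = 6.
|(Patch 1 ∩ Patch 2) △ Patch 3| = 23 + 14 − 12 = 25.00.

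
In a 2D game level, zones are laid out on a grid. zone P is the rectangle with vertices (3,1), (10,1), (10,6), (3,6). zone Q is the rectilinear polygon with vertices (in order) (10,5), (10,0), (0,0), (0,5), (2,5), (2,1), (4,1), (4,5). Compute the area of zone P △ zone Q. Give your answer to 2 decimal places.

|zone P| = 35, |zone Q| = 42, |zone P∩zone Q| = 24.
|zone P △ zone Q| = |zone P| + |zone Q| − 2·|zone P∩zone Q| = 35 + 42 − 48 = 29.00.

29.00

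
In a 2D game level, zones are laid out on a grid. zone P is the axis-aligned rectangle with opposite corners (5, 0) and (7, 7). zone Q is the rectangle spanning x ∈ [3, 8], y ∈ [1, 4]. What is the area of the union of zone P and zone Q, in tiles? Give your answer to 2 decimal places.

By inclusion–exclusion:
Individual areas: |zone P| = 14, |zone Q| = 15.
|zone P∩zone Q|: x∈[5,7], y∈[1,4] → 2·3 = 6.
|zone P ∪ zone Q| = 29 − 6 = 23.00.

23.00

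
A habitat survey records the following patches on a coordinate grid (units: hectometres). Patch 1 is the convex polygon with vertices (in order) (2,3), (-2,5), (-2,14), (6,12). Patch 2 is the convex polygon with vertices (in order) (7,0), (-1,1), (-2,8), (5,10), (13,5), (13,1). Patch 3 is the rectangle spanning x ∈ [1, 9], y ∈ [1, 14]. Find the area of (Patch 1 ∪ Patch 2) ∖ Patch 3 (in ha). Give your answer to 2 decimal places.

|Patch 1 ∪ Patch 2| = 142.3064.
|(Patch 1 ∪ Patch 2) ∩ Patch 3| = 79.2391.
|(Patch 1 ∪ Patch 2) ∖ Patch 3| = 142.3064 − 79.2391 = 63.07.

63.07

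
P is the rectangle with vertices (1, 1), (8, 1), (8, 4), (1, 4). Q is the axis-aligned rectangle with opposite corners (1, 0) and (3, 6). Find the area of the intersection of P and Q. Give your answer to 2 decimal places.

6.00

|P∩Q|: x∈[1,3], y∈[1,4] → 2·3 = 6.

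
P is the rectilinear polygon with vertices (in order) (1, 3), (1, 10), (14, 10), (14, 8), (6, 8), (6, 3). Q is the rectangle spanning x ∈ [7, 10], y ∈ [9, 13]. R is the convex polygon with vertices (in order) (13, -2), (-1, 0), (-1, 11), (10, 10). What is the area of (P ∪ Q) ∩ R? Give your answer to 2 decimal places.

43.91

The region (P ∪ Q) ∩ R is the polygon with vertices (7,10), (7,10.273), (10,10), (10.5,8), (6,8), (6,3), (1,3), (1,10).
By the shoelace formula its area is 43.91.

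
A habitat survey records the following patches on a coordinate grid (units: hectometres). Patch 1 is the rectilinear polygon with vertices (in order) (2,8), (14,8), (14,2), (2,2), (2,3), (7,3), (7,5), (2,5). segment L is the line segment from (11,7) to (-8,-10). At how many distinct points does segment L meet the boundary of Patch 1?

The segment meets the boundary at (5.412,2), (6.529,3), (7,3.421).

3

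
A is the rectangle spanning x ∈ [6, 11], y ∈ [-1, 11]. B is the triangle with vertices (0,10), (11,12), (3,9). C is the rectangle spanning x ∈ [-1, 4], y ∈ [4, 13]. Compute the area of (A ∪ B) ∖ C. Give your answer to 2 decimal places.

63.71

|A ∪ B| = 67.4792.
|(A ∪ B) ∩ C| = 3.767.
|(A ∪ B) ∖ C| = 67.4792 − 3.767 = 63.71.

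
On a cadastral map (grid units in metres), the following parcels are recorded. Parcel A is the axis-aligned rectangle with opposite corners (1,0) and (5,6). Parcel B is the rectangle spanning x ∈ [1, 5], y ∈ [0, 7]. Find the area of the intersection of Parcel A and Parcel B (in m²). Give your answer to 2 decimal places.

|Parcel A∩Parcel B|: x∈[1,5], y∈[0,6] → 4·6 = 24.

24.00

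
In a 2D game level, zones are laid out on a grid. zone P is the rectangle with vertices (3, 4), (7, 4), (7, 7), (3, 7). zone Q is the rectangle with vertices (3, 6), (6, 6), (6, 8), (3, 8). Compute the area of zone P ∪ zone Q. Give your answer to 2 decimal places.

15.00

By inclusion–exclusion:
Individual areas: |zone P| = 12, |zone Q| = 6.
|zone P∩zone Q|: x∈[3,6], y∈[6,7] → 3·1 = 3.
|zone P ∪ zone Q| = 18 − 3 = 15.00.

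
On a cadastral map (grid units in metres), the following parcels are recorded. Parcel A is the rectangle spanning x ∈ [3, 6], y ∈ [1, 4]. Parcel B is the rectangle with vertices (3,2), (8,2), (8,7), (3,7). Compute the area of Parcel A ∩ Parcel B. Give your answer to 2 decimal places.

|Parcel A∩Parcel B|: x∈[3,6], y∈[2,4] → 3·2 = 6.

6.00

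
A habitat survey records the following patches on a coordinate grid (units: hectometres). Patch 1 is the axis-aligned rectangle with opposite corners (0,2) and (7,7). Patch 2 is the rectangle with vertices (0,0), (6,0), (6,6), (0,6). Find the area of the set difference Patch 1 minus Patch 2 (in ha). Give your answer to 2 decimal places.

11.00

|Patch 1∩Patch 2|: x∈[0,6], y∈[2,6] → 6·4 = 24.
|Patch 1| = 35.
|Patch 1 ∖ Patch 2| = |Patch 1| − |Patch 1∩Patch 2| = 35 − 24 = 11.00.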